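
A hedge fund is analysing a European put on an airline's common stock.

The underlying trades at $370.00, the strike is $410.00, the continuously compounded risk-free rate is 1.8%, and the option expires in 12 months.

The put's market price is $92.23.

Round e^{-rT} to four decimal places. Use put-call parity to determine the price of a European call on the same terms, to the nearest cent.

$59.53

e^(−rT) = e^(−0.018·1) = 0.9822
Put-call parity: C − P = S − K·e^(−rT) = 370 − 410·0.9822 = 370 − 402.7020 = -32.7020
C = P + (C − P) = 92.23 + (-32.7020) = 59.5280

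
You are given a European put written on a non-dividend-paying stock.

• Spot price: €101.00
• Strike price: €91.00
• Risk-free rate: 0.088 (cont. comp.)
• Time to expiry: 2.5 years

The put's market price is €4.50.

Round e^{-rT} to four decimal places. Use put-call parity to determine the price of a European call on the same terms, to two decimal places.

e^(−rT) = e^(−0.088·2.5) = 0.8025
Put-call parity: C − P = S − K·e^(−rT) = 101 − 91·0.8025 = 101 − 73.0275 = 27.9725
C = P + (C − P) = 4.50 + (27.9725) = 32.4725

€32.47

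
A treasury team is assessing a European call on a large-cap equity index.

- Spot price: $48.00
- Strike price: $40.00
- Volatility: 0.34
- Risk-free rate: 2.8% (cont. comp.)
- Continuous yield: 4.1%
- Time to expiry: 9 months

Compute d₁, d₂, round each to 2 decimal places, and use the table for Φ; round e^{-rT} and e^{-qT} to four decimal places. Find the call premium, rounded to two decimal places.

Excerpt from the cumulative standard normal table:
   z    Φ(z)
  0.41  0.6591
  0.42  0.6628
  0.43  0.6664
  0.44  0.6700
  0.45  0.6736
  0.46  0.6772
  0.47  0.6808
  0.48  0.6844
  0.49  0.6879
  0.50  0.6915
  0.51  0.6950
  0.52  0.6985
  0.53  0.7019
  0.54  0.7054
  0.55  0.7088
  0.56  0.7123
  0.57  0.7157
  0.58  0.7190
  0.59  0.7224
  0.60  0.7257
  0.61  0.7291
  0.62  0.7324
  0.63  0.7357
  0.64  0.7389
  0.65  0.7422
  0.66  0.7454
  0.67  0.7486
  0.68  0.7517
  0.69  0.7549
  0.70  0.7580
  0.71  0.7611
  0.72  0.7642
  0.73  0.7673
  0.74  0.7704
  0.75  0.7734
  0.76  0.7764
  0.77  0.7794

$9.47

σ√T = 0.34·√0.75 = 0.2944
d₁ = [ln(48/40) + (0.028 − 0.041 + 0.34²/2)·0.75] / 0.2944 = [0.1823 + 0.0336] / 0.2944 = 0.7333 ⇒ 0.73
d₂ = d₁ − σ√T = 0.7333 − 0.2944 = 0.4389 ⇒ 0.44
exp(−qT) = exp(−0.041·0.75) = 0.9697;  exp(−rT) = exp(−0.028·0.75) = 0.9792
N(d₁) = N(0.73) = 0.7673;  N(d₂) = N(0.44) = 0.6700
C = 48·0.9697·0.7673 − 40·0.9792·0.6700 = 35.7144 − 26.2426 = 9.4719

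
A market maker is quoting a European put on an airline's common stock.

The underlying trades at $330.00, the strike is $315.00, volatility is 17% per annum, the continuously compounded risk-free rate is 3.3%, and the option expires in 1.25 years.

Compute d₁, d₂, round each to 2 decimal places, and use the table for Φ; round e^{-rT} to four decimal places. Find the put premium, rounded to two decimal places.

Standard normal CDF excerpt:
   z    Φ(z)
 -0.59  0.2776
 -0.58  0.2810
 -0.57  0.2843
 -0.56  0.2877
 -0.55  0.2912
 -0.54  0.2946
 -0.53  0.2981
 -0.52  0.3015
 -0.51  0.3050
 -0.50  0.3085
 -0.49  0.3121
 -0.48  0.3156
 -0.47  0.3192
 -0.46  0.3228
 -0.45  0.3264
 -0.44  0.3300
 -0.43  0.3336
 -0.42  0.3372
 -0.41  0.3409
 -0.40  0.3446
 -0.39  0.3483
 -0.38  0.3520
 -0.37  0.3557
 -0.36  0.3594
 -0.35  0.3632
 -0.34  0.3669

T = 1.25;  σ√T = 0.1901
ln(S/K) + (r + σ²/2)T = ln(330/315) + (0.033 + 0.17²/2)·1.25 = 0.0465 + 0.0593 = 0.1058
d₁ = 0.1058 / 0.1901 = 0.5568 which rounds to 0.56
d₂ = d₁ − σ√T = 0.5568 − 0.1901 = 0.3668 which rounds to 0.37
e^(−rT) = e^(−0.033·1.25) = 0.9596
P = 315·0.9596·N(-0.37) − 330·N(-0.56) = 315·0.9596·0.3557 − 330·0.2877 = 107.5189 − 94.9410 = 12.5779

$12.58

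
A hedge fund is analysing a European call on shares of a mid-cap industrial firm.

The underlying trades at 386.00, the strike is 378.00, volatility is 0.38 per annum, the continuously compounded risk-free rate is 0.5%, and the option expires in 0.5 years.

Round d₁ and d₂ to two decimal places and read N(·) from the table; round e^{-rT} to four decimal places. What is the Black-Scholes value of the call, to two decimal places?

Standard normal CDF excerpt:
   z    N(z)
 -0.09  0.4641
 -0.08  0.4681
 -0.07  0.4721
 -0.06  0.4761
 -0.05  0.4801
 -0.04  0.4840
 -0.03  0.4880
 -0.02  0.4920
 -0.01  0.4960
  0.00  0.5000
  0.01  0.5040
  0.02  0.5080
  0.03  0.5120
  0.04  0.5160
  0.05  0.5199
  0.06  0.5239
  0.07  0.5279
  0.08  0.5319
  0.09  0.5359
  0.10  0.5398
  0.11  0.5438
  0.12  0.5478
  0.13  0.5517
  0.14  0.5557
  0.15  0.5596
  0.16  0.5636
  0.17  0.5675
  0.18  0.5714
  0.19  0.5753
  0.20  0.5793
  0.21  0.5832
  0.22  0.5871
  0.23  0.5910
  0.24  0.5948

45.60

σ√T = 0.38·√0.5 = 0.2687
d₁ = [ln(386/378) + (0.005 + 0.38²/2)·0.5] / 0.2687 = [0.0209 + 0.0386] / 0.2687 = 0.2216 → 0.22
d₂ = d₁ − σ√T = 0.2216 − 0.2687 = -0.0471 → -0.05
exp(−rT) = exp(−0.005·0.5) = 0.9975
C = 386·N(0.22) − 378·0.9975·N(-0.05) = 386·0.5871 − 378·0.9975·0.4801 = 226.6206 − 181.0241 = 45.5965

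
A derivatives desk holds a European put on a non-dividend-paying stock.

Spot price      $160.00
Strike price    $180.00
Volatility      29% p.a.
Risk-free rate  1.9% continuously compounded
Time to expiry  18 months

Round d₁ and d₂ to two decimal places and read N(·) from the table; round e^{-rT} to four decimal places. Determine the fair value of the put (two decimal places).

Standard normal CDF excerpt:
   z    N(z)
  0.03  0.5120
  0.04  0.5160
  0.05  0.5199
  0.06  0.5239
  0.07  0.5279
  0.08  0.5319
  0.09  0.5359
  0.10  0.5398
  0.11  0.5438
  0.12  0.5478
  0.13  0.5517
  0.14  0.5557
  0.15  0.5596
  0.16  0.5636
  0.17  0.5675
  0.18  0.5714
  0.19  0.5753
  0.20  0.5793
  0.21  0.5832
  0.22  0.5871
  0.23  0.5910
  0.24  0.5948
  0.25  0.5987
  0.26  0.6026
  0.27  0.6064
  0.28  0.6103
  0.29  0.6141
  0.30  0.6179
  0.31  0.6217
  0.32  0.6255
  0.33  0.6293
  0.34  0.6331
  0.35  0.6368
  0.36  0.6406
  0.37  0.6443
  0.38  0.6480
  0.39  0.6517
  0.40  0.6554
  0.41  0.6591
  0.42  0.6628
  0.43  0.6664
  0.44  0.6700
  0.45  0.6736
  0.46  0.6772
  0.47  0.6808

$32.12

T = 1.5;  σ√T = 0.3552
ln(S/K) + (r + σ²/2)T = ln(160/180) + (0.019 + 0.29²/2)·1.5 = -0.1178 + 0.0916 = -0.0262
d₁ = -0.0262 / 0.3552 = -0.0738 → -0.07
d₂ = d₁ − σ√T = -0.0738 − 0.3552 = -0.4290 → -0.43
e^(−rT) = e^(−0.019·1.5) = 0.9719
N(−d₂) = N(0.43) = 0.6664;  N(−d₁) = N(0.07) = 0.5279
P = 180·0.9719·0.6664 − 160·0.5279 = 116.5813 − 84.4640 = 32.1173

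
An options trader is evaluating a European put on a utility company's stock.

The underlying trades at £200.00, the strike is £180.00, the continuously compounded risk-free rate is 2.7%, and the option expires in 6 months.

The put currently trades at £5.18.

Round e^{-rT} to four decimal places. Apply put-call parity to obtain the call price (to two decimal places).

e^(−rT) = e^(−0.027·0.5) = 0.9866
Put-call parity: C − P = S − K·e^(−rT) = 200 − 180·0.9866 = 200 − 177.5880 = 22.4120
C = P + (C − P) = 5.18 + (22.4120) = 27.5920

£27.59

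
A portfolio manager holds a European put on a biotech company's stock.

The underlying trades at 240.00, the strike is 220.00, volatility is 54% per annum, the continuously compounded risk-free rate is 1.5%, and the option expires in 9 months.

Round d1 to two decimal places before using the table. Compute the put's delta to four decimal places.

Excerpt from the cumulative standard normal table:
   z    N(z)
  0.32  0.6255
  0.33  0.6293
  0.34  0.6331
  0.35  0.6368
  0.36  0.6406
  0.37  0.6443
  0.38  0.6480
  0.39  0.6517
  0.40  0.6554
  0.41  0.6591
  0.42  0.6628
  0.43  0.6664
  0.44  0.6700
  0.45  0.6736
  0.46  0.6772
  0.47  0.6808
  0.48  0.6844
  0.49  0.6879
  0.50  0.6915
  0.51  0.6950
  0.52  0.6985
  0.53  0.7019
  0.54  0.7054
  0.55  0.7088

T = 0.75;  σ√T = 0.4677
d₁ = [ln(240/220) + (0.015 + 0.54²/2)·0.75] / 0.4677 = [0.0870 + 0.1206] / 0.4677 = 0.4439 which rounds to 0.44
N(d₁) = N(0.44) = 0.6700
Δ_put = N(d₁) − 1 = 0.6700 − 1 = -0.3300

-0.3300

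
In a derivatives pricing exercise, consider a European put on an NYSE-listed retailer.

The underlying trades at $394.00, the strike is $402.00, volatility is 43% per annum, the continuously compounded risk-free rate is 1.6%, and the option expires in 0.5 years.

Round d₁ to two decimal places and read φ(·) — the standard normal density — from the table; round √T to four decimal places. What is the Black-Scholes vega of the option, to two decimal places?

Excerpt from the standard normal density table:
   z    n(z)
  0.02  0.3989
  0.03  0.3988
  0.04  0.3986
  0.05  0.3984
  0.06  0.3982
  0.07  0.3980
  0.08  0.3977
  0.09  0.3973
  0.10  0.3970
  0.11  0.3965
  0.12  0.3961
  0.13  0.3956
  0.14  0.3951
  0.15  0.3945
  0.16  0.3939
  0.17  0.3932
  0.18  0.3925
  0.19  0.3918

σ√T = 0.43 × 0.7071 = 0.3041
d₁ = [ln(394/402) + (0.016 + 0.43²/2)·0.5] / 0.3041 = [-0.0201 + 0.0542] / 0.3041 = 0.1122 ⇒ 0.11
√T = √0.5 = 0.7071
φ(d₁) = φ(0.11) = 0.3965
vega = S·φ(d₁)·√T = 394·0.3965·0.7071 = 110.4639

110.46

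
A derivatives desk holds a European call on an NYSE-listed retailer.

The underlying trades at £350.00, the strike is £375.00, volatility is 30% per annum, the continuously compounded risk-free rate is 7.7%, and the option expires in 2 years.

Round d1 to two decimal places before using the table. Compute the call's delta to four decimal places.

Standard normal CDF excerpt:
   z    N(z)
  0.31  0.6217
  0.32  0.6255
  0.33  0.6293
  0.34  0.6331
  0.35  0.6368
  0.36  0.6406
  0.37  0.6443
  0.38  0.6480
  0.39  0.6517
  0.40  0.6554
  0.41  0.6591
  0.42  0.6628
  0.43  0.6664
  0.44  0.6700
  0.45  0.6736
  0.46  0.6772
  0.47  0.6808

0.6591

σ√T = 0.3·√2 = 0.4243
d₁ = [ln(350/375) + (0.077 + 0.3²/2)·2] / 0.4243 = [-0.0690 + 0.2440] / 0.4243 = 0.4125 → 0.41
N(d₁) = N(0.41) = 0.6591
Δ_call = N(d₁) = 0.6591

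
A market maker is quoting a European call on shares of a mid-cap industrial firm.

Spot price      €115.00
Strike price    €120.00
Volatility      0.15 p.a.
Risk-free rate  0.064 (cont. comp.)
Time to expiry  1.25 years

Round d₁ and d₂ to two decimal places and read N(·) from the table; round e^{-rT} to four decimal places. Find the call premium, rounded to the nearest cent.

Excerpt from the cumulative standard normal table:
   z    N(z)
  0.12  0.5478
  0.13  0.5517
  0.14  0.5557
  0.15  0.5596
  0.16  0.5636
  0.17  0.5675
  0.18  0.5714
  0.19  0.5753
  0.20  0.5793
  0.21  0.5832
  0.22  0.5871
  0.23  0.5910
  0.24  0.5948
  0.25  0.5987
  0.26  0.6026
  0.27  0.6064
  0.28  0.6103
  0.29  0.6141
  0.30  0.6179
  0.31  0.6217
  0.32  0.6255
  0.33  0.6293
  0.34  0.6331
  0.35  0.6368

T = 1.25;  σ√T = 0.1677
d₁ = [ln(115/120) + (0.064 + 0.15²/2)·1.25] / 0.1677 = [-0.0426 + 0.0941] / 0.1677 = 0.3071 which rounds to 0.31
d₂ = d₁ − σ√T = 0.3071 − 0.1677 = 0.1394 which rounds to 0.14
e^(−rT) = e^(−0.064·1.25) = 0.9231
N(d₁) = N(0.31) = 0.6217;  N(d₂) = N(0.14) = 0.5557
C = 115·0.6217 − 120·0.9231·0.5557 = 71.4955 − 61.5560 = 9.9395

€9.94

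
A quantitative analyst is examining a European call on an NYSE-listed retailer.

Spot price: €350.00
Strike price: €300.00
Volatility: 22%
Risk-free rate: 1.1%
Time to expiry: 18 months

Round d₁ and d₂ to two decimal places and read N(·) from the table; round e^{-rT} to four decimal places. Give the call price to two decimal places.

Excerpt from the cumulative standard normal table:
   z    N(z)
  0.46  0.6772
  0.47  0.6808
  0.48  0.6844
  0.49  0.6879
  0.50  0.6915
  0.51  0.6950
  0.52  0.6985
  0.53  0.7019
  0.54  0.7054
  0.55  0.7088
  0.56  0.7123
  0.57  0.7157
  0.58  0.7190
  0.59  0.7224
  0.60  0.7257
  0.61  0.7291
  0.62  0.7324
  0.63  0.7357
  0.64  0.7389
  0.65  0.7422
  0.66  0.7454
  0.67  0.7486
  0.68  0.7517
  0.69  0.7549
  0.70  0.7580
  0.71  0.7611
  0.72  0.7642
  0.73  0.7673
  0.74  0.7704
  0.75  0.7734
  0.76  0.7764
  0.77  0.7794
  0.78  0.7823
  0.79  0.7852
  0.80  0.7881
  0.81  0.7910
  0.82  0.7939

€68.74

σ√T = 0.22·√1.5 = 0.2694
d₁ = [ln(350/300) + (0.011 + 0.22²/2)·1.5] / 0.2694 = [0.1542 + 0.0528] / 0.2694 = 0.7681 ≈ 0.77
d₂ = d₁ − σ√T = 0.7681 − 0.2694 = 0.4986 ≈ 0.50
e^(−rT) = e^(−0.011·1.5) = 0.9836
N(d₁) = N(0.77) = 0.7794;  N(d₂) = N(0.50) = 0.6915
C = 350·0.7794 − 300·0.9836·0.6915 = 272.7900 − 204.0478 = 68.7422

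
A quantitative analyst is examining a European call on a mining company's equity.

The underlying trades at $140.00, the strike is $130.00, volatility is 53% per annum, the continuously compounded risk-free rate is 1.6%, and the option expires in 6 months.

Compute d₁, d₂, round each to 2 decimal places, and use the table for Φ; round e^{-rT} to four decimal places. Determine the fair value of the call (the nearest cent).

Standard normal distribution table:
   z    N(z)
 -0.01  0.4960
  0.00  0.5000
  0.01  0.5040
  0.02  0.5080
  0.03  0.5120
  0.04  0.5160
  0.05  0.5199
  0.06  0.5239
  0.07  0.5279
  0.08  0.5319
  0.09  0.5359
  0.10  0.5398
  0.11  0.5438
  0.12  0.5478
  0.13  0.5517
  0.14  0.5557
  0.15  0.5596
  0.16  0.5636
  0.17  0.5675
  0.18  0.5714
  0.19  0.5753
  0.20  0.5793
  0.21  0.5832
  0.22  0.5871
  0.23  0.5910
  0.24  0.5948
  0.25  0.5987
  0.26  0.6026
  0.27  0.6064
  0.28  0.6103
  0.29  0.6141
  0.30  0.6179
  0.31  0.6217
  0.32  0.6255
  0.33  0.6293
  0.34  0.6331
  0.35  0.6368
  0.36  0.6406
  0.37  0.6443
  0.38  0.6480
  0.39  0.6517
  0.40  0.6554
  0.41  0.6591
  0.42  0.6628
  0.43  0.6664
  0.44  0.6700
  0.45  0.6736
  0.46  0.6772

$26.25

σ√T = 0.53 × 0.7071 = 0.3748
d₁ = [ln(140/130) + (0.016 + 0.53²/2)·0.5] / 0.3748 = [0.0741 + 0.0782] / 0.3748 = 0.4065 ⇒ 0.41
d₂ = d₁ − σ√T = 0.4065 − 0.3748 = 0.0317 ⇒ 0.03
e^(−rT) = e^(−0.016·0.5) = 0.9920
N(d₁) = N(0.41) = 0.6591;  N(d₂) = N(0.03) = 0.5120
C = 140·0.6591 − 130·0.9920·0.5120 = 92.2740 − 66.0275 = 26.2465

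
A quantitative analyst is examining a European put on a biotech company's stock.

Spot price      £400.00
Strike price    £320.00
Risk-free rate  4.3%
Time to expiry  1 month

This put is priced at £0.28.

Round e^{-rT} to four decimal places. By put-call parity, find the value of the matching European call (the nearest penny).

e^(−rT) = e^(−0.043·0.08333) = 0.9964
Put-call parity: C − P = S − K·e^(−rT) = 400 − 320·0.9964 = 400 − 318.8480 = 81.1520
C = P + (C − P) = 0.28 + (81.1520) = 81.4320

£81.43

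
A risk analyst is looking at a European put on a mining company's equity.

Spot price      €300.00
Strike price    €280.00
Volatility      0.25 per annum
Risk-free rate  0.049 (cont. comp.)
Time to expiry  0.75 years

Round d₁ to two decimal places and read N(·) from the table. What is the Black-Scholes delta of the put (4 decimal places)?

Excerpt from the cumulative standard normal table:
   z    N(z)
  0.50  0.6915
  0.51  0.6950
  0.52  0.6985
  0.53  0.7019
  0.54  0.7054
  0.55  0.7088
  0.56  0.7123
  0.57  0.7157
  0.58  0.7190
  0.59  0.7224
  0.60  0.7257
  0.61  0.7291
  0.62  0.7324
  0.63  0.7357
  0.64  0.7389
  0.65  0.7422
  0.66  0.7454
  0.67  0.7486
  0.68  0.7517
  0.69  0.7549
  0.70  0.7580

σ√T = 0.25·√0.75 = 0.2165
ln(S/K) + (r + σ²/2)T = ln(300/280) + (0.049 + 0.25²/2)·0.75 = 0.0690 + 0.0602 = 0.1292
d₁ = 0.1292 / 0.2165 = 0.5967 → 0.60
N(d₁) = N(0.60) = 0.7257
Δ_put = N(d₁) − 1 = 0.7257 − 1 = -0.2743

-0.2743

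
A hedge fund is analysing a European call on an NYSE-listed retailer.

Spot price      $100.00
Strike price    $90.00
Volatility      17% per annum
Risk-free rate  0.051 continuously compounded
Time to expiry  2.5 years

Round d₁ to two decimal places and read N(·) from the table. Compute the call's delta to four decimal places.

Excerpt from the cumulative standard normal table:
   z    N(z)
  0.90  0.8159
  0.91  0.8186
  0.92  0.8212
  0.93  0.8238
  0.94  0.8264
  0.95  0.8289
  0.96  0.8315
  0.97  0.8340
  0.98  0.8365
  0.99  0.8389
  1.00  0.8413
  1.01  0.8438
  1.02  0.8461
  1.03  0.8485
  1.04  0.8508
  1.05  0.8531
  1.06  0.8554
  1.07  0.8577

0.8413

T = 2.5;  σ√T = 0.2688
d₁ = [ln(100/90) + (0.051 + 0.17²/2)·2.5] / 0.2688 = [0.1054 + 0.1636] / 0.2688 = 1.0007 ≈ 1.00
N(d₁) = N(1.00) = 0.8413
Δ_call = N(d₁) = 0.8413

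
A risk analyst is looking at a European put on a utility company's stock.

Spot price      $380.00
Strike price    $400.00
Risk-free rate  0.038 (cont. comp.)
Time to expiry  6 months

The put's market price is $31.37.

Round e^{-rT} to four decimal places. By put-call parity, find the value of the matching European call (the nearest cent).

exp(−rT) = exp(−0.038·0.5) = 0.9812
Put-call parity: C − P = S − K·e^(−rT) = 380 − 400·0.9812 = 380 − 392.4800 = -12.4800
C = P + (C − P) = 31.37 + (-12.4800) = 18.8900

$18.89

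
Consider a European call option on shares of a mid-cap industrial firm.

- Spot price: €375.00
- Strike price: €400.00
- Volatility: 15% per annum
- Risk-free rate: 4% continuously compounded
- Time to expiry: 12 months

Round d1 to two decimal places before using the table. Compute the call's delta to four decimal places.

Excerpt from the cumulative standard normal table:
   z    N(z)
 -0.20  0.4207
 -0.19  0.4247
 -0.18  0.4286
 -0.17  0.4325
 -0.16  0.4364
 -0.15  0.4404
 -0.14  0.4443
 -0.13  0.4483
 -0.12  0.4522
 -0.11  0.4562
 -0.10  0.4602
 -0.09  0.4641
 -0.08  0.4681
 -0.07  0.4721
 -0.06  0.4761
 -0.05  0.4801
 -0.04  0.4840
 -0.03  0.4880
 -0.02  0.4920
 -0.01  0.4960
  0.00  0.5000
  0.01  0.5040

0.4641

T = 1;  σ√T = 0.1500
d₁ = [ln(375/400) + (0.04 + ½·0.15²)·1] / (σ√T) = (-0.0645 + 0.0513) / 0.1500 = -0.0886 which rounds to -0.09
N(d₁) = N(-0.09) = 0.4641
Δ_call = N(d₁) = 0.4641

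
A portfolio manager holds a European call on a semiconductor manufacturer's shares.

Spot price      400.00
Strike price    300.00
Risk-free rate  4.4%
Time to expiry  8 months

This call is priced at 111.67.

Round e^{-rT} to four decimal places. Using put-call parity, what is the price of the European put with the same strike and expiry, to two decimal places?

3.00

exp(−rT) = exp(−0.044·0.6667) = 0.9711
Put-call parity: C − P = S − K·e^(−rT) = 400 − 300·0.9711 = 400 − 291.3300 = 108.6700
P = C − (C − P) = 111.67 − (108.6700) = 3.0000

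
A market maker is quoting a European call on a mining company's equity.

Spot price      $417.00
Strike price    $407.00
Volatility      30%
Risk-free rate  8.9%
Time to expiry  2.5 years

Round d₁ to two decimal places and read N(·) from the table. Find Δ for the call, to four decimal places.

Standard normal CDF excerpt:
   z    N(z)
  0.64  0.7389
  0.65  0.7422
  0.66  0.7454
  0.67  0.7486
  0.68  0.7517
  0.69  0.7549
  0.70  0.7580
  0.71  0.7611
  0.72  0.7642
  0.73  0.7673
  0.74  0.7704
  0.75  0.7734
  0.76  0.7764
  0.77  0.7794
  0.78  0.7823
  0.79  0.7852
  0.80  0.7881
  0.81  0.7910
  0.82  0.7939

0.7764

σ√T = 0.3·√2.5 = 0.4743
d₁ = [ln(417/407) + (0.089 + 0.3²/2)·2.5] / 0.4743 = [0.0243 + 0.3350] / 0.4743 = 0.7574 → 0.76
N(d₁) = N(0.76) = 0.7764
Δ_call = N(d₁) = 0.7764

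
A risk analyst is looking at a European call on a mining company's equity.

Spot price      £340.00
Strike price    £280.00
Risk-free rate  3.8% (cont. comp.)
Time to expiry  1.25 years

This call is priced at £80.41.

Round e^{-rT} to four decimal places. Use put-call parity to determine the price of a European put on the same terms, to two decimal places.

£7.42

e^(−rT) = e^(−0.038·1.25) = 0.9536
Put-call parity: C − P = S − K·e^(−rT) = 340 − 280·0.9536 = 340 − 267.0080 = 72.9920
P = C − (C − P) = 80.41 − (72.9920) = 7.4180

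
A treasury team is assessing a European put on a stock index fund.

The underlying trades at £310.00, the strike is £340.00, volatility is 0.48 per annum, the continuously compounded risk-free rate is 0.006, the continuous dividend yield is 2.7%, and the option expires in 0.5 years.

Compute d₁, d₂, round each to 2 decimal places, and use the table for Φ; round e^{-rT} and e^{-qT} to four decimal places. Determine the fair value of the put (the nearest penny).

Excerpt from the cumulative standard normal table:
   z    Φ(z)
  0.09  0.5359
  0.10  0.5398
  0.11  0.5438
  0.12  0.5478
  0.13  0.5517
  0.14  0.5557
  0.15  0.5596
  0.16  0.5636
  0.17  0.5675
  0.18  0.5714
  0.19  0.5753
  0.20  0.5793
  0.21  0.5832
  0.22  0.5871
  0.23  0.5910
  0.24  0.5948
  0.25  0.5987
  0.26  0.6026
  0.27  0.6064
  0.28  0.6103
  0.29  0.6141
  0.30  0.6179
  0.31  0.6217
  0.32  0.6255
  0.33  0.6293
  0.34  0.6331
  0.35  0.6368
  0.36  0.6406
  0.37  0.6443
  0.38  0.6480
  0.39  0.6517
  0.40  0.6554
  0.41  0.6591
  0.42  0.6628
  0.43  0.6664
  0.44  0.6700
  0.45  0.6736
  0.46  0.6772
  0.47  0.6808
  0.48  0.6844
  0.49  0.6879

£62.04

σ√T = 0.48·√0.5 = 0.3394
d₁ = [ln(310/340) + (0.006 − 0.027 + 0.48²/2)·0.5] / 0.3394 = [-0.0924 + 0.0471] / 0.3394 = -0.1334 which rounds to -0.13
d₂ = d₁ − σ√T = -0.1334 − 0.3394 = -0.4728 which rounds to -0.47
exp(−qT) = exp(−0.027·0.5) = 0.9866;  exp(−rT) = exp(−0.006·0.5) = 0.9970
N(−d₂) = N(0.47) = 0.6808;  N(−d₁) = N(0.13) = 0.5517
P = 340·0.9970·0.6808 − 310·0.9866·0.5517 = 230.7776 − 168.7352 = 62.0423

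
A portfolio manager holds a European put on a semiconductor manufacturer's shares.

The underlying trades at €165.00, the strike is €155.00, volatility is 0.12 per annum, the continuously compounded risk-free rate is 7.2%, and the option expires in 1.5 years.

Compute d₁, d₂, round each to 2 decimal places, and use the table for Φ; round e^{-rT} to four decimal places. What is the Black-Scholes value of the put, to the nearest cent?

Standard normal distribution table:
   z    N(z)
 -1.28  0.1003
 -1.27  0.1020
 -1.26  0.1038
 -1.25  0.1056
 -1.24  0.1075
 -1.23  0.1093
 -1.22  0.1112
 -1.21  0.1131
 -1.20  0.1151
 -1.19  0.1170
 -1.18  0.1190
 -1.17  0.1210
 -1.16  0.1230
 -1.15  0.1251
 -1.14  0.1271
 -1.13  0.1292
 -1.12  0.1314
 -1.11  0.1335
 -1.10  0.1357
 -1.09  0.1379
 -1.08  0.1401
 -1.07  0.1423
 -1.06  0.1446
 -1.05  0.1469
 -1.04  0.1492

σ√T = 0.12 × 1.2247 = 0.1470
d₁ = [ln(165/155) + (0.072 + 0.12²/2)·1.5] / 0.1470 = [0.0625 + 0.1188] / 0.1470 = 1.2337 which rounds to 1.23
d₂ = d₁ − σ√T = 1.2337 − 0.1470 = 1.0868 which rounds to 1.09
exp(−rT) = exp(−0.072·1.5) = 0.8976
N(−d₂) = N(-1.09) = 0.1379;  N(−d₁) = N(-1.23) = 0.1093
P = 155·0.8976·0.1379 − 165·0.1093 = 19.1858 − 18.0345 = 1.1513

€1.15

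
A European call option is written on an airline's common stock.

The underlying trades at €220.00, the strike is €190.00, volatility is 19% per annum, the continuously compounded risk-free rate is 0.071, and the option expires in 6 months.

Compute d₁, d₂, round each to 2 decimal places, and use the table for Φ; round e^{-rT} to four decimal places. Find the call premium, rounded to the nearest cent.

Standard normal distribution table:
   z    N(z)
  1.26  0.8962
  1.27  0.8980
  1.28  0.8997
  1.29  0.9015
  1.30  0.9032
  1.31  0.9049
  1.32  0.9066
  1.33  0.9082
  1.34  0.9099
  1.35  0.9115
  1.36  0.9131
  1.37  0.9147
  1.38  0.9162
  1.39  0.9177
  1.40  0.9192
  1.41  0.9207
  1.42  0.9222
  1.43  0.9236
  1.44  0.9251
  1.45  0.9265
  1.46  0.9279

€37.58

σ√T = 0.19·√0.5 = 0.1344
d₁ = [ln(220/190) + (0.071 + ½·0.19²)·0.5] / (σ√T) = (0.1466 + 0.0445) / 0.1344 = 1.4226 ≈ 1.42
d₂ = 1.4226 − 0.1344 = 1.2883 ≈ 1.29
e^(−rT) = e^(−0.071·0.5) = 0.9651
C = 220·N(1.42) − 190·0.9651·N(1.29) = 220·0.9222 − 190·0.9651·0.9015 = 202.8840 − 165.3072 = 37.5768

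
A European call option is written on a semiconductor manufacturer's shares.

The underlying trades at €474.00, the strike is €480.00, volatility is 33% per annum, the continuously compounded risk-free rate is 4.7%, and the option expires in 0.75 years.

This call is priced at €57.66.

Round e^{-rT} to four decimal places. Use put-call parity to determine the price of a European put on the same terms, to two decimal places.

€47.05

e^(−rT) = e^(−0.047·0.75) = 0.9654
Put-call parity: C − P = S − K·e^(−rT) = 474 − 480·0.9654 = 474 − 463.3920 = 10.6080
P = C − (C − P) = 57.66 − (10.6080) = 47.0520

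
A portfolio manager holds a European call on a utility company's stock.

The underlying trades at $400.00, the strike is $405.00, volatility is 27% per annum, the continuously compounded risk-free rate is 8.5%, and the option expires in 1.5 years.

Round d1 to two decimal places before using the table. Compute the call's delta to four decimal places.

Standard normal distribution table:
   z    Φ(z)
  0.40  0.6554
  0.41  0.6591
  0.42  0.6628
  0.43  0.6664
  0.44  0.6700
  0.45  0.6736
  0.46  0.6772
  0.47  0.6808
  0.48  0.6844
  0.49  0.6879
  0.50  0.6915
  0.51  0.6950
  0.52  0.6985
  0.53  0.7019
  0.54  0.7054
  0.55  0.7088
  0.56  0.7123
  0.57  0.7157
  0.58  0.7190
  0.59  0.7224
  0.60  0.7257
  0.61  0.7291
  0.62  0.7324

σ√T = 0.27·√1.5 = 0.3307
d₁ = [ln(400/405) + (0.085 + 0.27²/2)·1.5] / 0.3307 = [-0.0124 + 0.1822] / 0.3307 = 0.5133 ⇒ 0.51
N(d₁) = N(0.51) = 0.6950
Δ_call = N(d₁) = 0.6950

0.6950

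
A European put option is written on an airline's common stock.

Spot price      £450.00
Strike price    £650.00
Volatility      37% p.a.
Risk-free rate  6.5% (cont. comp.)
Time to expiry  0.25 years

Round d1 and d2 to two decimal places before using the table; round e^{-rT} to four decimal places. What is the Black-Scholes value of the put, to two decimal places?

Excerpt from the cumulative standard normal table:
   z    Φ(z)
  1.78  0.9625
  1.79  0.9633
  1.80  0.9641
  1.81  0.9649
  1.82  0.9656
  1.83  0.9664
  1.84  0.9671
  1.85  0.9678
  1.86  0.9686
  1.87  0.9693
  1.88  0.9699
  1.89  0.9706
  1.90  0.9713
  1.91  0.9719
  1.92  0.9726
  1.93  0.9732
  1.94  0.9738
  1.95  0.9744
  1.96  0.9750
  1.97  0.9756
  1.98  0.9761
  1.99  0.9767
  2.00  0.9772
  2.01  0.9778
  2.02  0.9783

σ√T = 0.37·√0.25 = 0.1850
d₁ = [ln(450/650) + (0.065 + 0.37²/2)·0.25] / 0.1850 = [-0.3677 + 0.0334] / 0.1850 = -1.8074 → -1.81
d₂ = d₁ − σ√T = -1.8074 − 0.1850 = -1.9924 → -1.99
exp(−rT) = exp(−0.065·0.25) = 0.9839
N(−d₂) = N(1.99) = 0.9767;  N(−d₁) = N(1.81) = 0.9649
P = 650·0.9839·0.9767 − 450·0.9649 = 624.6338 − 434.2050 = 190.4288

£190.43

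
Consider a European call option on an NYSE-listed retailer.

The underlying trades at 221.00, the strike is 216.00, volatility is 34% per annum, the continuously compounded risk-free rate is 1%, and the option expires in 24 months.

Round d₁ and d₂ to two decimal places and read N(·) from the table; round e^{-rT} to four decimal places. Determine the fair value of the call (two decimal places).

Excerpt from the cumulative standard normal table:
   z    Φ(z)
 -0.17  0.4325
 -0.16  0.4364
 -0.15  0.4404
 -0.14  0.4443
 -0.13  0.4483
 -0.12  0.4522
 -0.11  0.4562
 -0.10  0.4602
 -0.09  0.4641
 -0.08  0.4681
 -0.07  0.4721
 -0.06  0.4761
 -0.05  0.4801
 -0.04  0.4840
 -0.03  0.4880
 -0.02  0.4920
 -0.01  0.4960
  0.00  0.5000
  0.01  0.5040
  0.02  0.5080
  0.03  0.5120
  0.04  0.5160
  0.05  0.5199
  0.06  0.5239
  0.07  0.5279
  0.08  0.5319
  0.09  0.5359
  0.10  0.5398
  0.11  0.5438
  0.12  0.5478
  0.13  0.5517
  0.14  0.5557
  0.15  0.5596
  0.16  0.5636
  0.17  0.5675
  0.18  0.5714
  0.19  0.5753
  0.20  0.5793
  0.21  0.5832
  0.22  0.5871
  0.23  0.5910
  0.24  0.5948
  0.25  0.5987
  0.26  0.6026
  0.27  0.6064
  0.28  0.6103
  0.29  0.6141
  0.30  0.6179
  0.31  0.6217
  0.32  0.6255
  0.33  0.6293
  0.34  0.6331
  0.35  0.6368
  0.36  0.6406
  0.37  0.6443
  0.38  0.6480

σ√T = 0.34·√2 = 0.4808
d₁ = [ln(221/216) + (0.01 + 0.34²/2)·2] / 0.4808 = [0.0229 + 0.1356] / 0.4808 = 0.3296 ⇒ 0.33
d₂ = d₁ − σ√T = 0.3296 − 0.4808 = -0.1512 ⇒ -0.15
e^(−rT) = e^(−0.01·2) = 0.9802
N(d₁) = N(0.33) = 0.6293;  N(d₂) = N(-0.15) = 0.4404
C = 221·0.6293 − 216·0.9802·0.4404 = 139.0753 − 93.2429 = 45.8324

45.83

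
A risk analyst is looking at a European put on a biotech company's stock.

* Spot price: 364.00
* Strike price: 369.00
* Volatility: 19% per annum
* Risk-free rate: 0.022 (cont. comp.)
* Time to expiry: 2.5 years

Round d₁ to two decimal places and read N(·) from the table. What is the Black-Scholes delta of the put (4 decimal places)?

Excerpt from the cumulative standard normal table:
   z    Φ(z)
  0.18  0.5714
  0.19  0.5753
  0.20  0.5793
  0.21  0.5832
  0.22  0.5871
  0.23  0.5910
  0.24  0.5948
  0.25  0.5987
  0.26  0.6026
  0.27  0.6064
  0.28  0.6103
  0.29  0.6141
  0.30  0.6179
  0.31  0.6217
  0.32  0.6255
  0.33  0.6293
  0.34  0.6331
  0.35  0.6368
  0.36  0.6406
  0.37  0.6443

T = 2.5;  σ√T = 0.3004
d₁ = [ln(364/369) + (0.022 + 0.19²/2)·2.5] / 0.3004 = [-0.0136 + 0.1001] / 0.3004 = 0.2879 which rounds to 0.29
N(d₁) = N(0.29) = 0.6141
Δ_put = N(d₁) − 1 = 0.6141 − 1 = -0.3859

-0.3859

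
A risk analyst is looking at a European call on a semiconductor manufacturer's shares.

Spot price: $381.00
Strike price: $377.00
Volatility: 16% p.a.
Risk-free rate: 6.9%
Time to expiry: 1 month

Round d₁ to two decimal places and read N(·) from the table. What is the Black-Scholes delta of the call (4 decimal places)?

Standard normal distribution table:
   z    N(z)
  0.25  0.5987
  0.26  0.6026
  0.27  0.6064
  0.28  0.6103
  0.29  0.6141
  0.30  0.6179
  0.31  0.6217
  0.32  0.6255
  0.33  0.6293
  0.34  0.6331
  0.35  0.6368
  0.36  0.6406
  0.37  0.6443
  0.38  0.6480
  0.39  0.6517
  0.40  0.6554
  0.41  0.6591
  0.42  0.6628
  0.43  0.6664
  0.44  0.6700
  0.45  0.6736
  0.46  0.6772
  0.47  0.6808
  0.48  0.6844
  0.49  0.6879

0.6480

σ√T = 0.16·√0.08333 = 0.0462
d₁ = [ln(381/377) + (0.069 + ½·0.16²)·0.08333] / (σ√T) = (0.0106 + 0.0068) / 0.0462 = 0.3761 ≈ 0.38
N(d₁) = N(0.38) = 0.6480
Δ_call = N(d₁) = 0.6480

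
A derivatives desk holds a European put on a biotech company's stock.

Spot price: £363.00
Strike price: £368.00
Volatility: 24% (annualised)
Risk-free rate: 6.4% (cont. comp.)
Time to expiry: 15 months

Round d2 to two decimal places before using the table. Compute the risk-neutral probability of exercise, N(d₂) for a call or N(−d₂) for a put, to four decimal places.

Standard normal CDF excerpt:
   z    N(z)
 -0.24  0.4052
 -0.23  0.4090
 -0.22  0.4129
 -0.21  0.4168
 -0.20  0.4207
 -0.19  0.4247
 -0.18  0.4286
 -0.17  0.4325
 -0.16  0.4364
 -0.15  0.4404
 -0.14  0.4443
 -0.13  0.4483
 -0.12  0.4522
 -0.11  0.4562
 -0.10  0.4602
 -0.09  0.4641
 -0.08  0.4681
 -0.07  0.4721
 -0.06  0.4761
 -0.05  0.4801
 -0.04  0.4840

0.4562

σ√T = 0.24 × 1.1180 = 0.2683
d₁ = [ln(363/368) + (0.064 + 0.24²/2)·1.25] / 0.2683 = [-0.0137 + 0.1160] / 0.2683 = 0.3813 which rounds to 0.38
d₂ = d₁ − σ√T = 0.3813 − 0.2683 = 0.1130 which rounds to 0.11
Pr(exercise) under Q = N(−d₂) = N(-0.11) = 0.4562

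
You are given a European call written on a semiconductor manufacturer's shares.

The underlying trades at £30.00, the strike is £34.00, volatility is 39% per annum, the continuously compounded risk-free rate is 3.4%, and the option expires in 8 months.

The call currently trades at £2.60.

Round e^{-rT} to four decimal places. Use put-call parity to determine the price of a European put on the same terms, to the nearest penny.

e^(−rT) = e^(−0.034·0.6667) = 0.9776
Put-call parity: C − P = S − K·e^(−rT) = 30 − 34·0.9776 = 30 − 33.2384 = -3.2384
P = C − (C − P) = 2.60 − (-3.2384) = 5.8384

£5.84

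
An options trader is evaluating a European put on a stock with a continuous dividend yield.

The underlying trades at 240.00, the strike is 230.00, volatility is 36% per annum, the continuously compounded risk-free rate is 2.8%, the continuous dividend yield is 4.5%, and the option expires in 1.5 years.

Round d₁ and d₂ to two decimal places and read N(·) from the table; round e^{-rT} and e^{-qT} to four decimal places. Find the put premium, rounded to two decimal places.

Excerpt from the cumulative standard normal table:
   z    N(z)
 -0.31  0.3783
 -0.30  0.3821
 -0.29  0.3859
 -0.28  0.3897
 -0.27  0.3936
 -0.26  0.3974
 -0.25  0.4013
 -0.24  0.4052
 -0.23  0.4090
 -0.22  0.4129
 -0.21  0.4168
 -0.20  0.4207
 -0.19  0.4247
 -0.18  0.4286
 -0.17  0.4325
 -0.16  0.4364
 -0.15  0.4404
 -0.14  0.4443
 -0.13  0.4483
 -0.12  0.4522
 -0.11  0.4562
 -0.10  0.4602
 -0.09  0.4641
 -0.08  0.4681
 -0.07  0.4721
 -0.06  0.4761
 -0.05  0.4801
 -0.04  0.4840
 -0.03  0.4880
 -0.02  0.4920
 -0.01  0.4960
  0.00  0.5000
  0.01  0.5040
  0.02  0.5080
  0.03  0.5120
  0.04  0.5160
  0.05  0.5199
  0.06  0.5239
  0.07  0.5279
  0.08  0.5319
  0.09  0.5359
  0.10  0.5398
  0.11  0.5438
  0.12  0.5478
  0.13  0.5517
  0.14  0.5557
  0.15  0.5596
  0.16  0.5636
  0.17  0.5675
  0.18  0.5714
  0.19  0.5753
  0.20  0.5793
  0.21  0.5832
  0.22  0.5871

36.87

σ√T = 0.36 × 1.2247 = 0.4409
d₁ = [ln(240/230) + (0.028 − 0.045 + ½·0.36²)·1.5] / (σ√T) = (0.0426 + 0.0717) / 0.4409 = 0.2591 which rounds to 0.26
d₂ = 0.2591 − 0.4409 = -0.1818 which rounds to -0.18
e^(−qT) = e^(−0.045·1.5) = 0.9347;  e^(−rT) = e^(−0.028·1.5) = 0.9589
P = 230·0.9589·N(0.18) − 240·0.9347·N(-0.26) = 230·0.9589·0.5714 − 240·0.9347·0.3974 = 126.0206 − 89.1479 = 36.8726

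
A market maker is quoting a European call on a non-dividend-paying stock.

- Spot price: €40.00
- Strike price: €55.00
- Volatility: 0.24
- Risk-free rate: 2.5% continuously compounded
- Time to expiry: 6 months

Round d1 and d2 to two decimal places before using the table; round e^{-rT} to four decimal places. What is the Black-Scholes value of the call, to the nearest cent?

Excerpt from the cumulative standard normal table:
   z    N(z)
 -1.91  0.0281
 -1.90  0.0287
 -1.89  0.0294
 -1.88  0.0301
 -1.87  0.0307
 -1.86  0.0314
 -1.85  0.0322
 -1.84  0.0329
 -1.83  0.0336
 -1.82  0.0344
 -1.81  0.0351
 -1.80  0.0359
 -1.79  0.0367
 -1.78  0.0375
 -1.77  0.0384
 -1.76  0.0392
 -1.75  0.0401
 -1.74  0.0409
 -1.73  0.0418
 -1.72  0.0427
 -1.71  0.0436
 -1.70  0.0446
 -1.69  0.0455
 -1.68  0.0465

€0.11

T = 0.5;  σ√T = 0.1697
ln(S/K) + (r + σ²/2)T = ln(40/55) + (0.025 + 0.24²/2)·0.5 = -0.3185 + 0.0269 = -0.2916
d₁ = -0.2916 / 0.1697 = -1.7180 ⇒ -1.72
d₂ = d₁ − σ√T = -1.7180 − 0.1697 = -1.8877 ⇒ -1.89
e^(−rT) = e^(−0.025·0.5) = 0.9876
C = 40·N(-1.72) − 55·0.9876·N(-1.89) = 40·0.0427 − 55·0.9876·0.0294 = 1.7080 − 1.5969 = 0.1111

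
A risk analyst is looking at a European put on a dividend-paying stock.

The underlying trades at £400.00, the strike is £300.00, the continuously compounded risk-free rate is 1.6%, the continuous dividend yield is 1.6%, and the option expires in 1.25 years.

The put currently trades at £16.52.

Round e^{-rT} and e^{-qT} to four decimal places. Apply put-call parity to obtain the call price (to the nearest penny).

e^(−qT) = e^(−0.016·1.25) = 0.9802;  e^(−rT) = e^(−0.016·1.25) = 0.9802
Put-call parity: C − P = S·e^(−qT) − K·e^(−rT) = 400·0.9802 − 300·0.9802 = 392.0800 − 294.0600 = 98.0200
C = P + (C − P) = 16.52 + (98.0200) = 114.5400

£114.54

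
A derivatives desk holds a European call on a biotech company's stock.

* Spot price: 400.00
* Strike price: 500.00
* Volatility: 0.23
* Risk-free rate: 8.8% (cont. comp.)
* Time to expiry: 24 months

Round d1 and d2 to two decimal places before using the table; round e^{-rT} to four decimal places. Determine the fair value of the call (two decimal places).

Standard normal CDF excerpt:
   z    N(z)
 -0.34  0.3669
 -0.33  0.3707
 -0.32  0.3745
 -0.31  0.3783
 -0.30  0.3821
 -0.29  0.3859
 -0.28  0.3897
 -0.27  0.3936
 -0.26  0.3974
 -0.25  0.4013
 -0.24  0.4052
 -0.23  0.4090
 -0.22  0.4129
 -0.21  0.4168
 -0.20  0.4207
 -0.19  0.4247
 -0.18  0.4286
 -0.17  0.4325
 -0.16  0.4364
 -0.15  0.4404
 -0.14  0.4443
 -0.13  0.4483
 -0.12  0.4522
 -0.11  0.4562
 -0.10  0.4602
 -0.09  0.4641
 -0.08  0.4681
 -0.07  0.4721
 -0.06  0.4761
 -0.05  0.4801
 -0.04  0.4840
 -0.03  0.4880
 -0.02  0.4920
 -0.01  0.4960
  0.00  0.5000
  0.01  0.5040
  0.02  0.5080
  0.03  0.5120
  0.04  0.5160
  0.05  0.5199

T = 2;  σ√T = 0.3253
d₁ = [ln(400/500) + (0.088 + 0.23²/2)·2] / 0.3253 = [-0.2231 + 0.2289] / 0.3253 = 0.0177 ≈ 0.02
d₂ = d₁ − σ√T = 0.0177 − 0.3253 = -0.3076 ≈ -0.31
e^(−rT) = e^(−0.088·2) = 0.8386
C = 400·N(0.02) − 500·0.8386·N(-0.31) = 400·0.5080 − 500·0.8386·0.3783 = 203.2000 − 158.6212 = 44.5788

44.58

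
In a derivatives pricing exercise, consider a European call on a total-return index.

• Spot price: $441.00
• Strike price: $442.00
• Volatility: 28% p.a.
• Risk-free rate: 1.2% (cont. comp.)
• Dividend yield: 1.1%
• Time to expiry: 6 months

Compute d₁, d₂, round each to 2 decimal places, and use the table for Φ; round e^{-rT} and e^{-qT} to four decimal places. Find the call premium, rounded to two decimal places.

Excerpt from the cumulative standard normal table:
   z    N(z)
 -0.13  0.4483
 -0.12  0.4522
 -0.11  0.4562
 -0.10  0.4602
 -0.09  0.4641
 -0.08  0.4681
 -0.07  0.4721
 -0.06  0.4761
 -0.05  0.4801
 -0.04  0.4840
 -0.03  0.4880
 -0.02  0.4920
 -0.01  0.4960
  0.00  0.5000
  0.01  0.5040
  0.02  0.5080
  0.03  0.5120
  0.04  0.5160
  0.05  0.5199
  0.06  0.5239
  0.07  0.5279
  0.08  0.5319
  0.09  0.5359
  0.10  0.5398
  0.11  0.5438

$34.60

σ√T = 0.28 × 0.7071 = 0.1980
d₁ = [ln(441/442) + (0.012 − 0.011 + 0.28²/2)·0.5] / 0.1980 = [-0.0023 + 0.0201] / 0.1980 = 0.0901 ⇒ 0.09
d₂ = d₁ − σ√T = 0.0901 − 0.1980 = -0.1079 ⇒ -0.11
exp(−qT) = exp(−0.011·0.5) = 0.9945;  exp(−rT) = exp(−0.012·0.5) = 0.9940
N(d₁) = N(0.09) = 0.5359;  N(d₂) = N(-0.11) = 0.4562
C = 441·0.9945·0.5359 − 442·0.9940·0.4562 = 235.0321 − 200.4306 = 34.6015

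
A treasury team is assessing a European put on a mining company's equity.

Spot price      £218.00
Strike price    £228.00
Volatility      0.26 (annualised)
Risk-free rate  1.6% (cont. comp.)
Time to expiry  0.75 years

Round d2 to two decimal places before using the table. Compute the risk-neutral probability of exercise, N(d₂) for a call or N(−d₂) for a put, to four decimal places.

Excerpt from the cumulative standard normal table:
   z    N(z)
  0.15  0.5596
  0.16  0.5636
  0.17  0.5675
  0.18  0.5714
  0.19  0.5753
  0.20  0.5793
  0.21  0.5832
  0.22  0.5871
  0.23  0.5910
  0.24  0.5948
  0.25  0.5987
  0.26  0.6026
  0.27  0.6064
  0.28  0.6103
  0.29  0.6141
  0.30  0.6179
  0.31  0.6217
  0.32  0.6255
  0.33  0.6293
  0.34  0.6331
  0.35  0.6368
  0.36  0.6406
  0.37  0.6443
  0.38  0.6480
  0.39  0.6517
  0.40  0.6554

T = 0.75;  σ√T = 0.2252
ln(S/K) + (r + σ²/2)T = ln(218/228) + (0.016 + 0.26²/2)·0.75 = -0.0449 + 0.0374 = -0.0075
d₁ = -0.0075 / 0.2252 = -0.0333 ⇒ -0.03
d₂ = d₁ − σ√T = -0.0333 − 0.2252 = -0.2585 ⇒ -0.26
Risk-neutral Pr[S_T < K] = N(−d₂) = N(0.26) = 0.6026

0.6026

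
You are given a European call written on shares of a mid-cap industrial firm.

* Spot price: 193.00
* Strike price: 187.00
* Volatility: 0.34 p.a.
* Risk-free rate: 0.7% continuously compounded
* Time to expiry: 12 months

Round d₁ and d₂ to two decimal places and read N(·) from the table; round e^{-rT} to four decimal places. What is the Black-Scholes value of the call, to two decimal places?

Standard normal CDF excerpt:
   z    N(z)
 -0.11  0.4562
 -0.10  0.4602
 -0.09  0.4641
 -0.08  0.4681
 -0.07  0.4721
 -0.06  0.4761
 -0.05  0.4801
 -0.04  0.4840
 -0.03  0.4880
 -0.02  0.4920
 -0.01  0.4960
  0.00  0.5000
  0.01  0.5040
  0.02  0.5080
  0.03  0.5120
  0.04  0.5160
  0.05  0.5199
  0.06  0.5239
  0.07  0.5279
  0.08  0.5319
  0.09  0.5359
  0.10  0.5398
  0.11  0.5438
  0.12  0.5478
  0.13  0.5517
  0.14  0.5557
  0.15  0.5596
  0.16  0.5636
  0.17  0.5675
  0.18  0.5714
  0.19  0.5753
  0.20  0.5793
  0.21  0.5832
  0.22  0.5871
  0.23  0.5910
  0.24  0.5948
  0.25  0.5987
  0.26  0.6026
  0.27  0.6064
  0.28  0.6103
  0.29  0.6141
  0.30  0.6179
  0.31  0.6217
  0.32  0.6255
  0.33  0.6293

29.38

T = 1;  σ√T = 0.3400
ln(S/K) + (r + σ²/2)T = ln(193/187) + (0.007 + 0.34²/2)·1 = 0.0316 + 0.0648 = 0.0964
d₁ = 0.0964 / 0.3400 = 0.2835 which rounds to 0.28
d₂ = d₁ − σ√T = 0.2835 − 0.3400 = -0.0565 which rounds to -0.06
e^(−rT) = e^(−0.007·1) = 0.9930
C = 193·N(0.28) − 187·0.9930·N(-0.06) = 193·0.6103 − 187·0.9930·0.4761 = 117.7879 − 88.4075 = 29.3804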